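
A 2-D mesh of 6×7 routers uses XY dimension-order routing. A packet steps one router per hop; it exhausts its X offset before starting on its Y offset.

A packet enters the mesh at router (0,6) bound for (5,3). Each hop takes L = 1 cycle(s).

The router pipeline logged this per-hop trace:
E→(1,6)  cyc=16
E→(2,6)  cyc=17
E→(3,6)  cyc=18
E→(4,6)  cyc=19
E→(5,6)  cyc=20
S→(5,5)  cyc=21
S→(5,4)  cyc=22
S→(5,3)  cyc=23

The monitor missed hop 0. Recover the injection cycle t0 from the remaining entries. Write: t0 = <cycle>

t0 = 15

cyc[1] = 16 and cyc[k] = t0 + k·L for every k.
Subtract one hop: t0 = 16 − 1 = 15.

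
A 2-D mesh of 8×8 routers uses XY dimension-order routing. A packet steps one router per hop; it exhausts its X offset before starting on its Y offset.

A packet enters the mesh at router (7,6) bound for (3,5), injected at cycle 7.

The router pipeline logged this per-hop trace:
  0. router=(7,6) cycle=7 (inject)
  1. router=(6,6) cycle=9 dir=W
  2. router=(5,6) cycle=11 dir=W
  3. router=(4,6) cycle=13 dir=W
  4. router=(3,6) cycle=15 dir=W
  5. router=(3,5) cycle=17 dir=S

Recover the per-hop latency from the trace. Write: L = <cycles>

L = 2

Δcyc across hop 0→1: 9 − 7 = 2.
Per-hop latency L = Δcyc = 2.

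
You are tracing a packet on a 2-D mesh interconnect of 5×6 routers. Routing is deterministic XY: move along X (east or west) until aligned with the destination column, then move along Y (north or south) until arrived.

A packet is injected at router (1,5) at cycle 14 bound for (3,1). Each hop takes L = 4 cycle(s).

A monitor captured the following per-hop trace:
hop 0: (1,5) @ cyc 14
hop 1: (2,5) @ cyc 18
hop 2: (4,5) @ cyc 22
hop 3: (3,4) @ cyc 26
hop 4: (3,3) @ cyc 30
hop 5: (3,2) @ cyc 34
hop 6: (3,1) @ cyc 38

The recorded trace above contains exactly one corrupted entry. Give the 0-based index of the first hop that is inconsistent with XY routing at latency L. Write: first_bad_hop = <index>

[1] (+1,+0) / 4c ⇒ ok
[2] (+2,+0) / 4c ⇒ BAD: non-unit step

first_bad_hop = 2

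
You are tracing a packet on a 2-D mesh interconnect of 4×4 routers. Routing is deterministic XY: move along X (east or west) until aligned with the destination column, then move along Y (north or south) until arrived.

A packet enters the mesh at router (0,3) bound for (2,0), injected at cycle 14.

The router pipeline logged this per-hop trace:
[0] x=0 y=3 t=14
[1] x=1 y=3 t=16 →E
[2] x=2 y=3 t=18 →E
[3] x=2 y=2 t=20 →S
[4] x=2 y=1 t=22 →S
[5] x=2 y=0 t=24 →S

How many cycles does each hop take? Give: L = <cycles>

L = 2

cyc[1] − cyc[0] = 16 − 14 = 2.
One hop costs L cycles, so L = 2.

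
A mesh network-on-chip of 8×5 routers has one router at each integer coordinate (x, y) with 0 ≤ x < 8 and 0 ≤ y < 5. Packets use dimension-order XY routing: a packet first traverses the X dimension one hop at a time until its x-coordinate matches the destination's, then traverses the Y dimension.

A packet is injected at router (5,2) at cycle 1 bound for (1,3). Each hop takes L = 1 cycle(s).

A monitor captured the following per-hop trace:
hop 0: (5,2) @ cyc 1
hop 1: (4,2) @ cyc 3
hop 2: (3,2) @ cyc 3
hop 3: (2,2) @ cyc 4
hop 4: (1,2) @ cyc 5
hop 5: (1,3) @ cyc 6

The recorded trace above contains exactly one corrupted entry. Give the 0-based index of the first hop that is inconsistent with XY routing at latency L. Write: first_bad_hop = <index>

hop 1: step (-1,+0), +2 cyc — BAD: Δcyc=2≠L

first_bad_hop = 1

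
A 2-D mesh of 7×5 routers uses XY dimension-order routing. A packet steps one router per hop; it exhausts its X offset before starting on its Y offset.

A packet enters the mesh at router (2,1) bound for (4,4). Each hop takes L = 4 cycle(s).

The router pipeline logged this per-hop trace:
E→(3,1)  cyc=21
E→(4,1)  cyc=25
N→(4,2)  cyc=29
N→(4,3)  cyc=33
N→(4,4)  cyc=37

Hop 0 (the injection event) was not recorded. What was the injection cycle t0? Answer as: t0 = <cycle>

At hop 1 the cycle is 21; in general cyc_k = t0 + kL.
Therefore t0 = 21 − L = 17.

t0 = 17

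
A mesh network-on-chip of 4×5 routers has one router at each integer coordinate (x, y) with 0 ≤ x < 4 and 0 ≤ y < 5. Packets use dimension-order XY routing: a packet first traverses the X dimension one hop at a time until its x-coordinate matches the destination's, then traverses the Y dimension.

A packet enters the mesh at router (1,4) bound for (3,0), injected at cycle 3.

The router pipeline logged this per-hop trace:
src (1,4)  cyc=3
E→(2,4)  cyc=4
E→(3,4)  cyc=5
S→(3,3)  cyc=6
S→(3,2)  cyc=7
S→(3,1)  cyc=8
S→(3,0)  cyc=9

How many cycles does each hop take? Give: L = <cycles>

L = 1

Between hops 0 and 1 the cycle counter advances 4 − 3 = 1.
Per-hop latency L = Δcyc = 1.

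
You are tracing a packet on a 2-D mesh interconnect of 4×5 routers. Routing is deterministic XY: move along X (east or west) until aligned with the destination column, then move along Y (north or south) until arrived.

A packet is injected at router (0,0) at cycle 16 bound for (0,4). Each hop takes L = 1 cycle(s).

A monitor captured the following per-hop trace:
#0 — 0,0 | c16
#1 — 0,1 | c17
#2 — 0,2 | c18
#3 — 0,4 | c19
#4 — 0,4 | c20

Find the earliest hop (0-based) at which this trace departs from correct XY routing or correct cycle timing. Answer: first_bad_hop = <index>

first_bad_hop = 3

[1] (+0,+1) / 1c ⇒ ok
[2] (+0,+1) / 1c ⇒ ok
[3] (+0,+2) / 1c ⇒ BAD: non-unit step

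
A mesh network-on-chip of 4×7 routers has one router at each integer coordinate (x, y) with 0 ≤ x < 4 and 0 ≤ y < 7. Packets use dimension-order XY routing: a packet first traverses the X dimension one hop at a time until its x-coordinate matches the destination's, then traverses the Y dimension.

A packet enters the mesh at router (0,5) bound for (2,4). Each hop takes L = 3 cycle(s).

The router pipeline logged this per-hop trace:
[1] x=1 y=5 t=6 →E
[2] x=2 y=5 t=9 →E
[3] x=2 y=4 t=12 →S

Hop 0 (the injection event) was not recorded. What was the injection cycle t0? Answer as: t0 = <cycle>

At hop 1 the cycle is 6; in general cyc_k = t0 + kL.
Therefore t0 = 6 − L = 3.

t0 = 3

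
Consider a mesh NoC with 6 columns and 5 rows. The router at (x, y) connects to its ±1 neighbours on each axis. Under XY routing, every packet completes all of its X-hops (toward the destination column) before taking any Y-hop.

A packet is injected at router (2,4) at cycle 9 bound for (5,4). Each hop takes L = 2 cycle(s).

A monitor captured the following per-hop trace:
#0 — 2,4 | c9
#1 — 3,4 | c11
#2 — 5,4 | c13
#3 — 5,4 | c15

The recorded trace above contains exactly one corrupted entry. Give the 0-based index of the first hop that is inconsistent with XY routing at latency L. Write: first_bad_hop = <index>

first_bad_hop = 2

  1: Δx=+1 Δy=+0 Δt=2 [ok]
  2: Δx=+2 Δy=+0 Δt=2 [BAD: non-unit step]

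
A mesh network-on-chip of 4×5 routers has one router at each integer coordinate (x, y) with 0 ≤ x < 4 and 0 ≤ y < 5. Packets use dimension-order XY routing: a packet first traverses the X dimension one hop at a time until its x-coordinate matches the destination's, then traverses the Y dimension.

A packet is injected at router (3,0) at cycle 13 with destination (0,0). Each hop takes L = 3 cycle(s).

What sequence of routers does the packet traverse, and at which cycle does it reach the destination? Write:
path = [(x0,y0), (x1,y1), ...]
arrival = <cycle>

src (3,0)  cyc=13
W→(2,0)  cyc=16
W→(1,0)  cyc=19
W→(0,0)  cyc=22

path = [(3,0), (2,0), (1,0), (0,0)]
arrival = 22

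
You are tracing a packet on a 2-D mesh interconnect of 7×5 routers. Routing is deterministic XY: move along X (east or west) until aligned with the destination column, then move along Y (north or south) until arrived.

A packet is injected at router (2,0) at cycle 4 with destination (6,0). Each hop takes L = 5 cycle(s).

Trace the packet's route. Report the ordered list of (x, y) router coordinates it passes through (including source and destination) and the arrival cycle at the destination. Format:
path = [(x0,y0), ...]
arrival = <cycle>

path = [(2,0), (3,0), (4,0), (5,0), (6,0)]
arrival = 24

#0 — 2,0 | c4
#1 — 3,0 | c9 | E
#2 — 4,0 | c14 | E
#3 — 5,0 | c19 | E
#4 — 6,0 | c24 | E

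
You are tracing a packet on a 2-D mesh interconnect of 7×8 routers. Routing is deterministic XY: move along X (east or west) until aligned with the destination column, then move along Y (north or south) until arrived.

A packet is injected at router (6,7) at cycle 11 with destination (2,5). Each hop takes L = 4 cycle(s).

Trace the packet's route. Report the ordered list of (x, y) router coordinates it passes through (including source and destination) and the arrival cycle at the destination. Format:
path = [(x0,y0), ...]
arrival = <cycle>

path = [(6,7), (5,7), (4,7), (3,7), (2,7), (2,6), (2,5)]
arrival = 35

  0. router=(6,7) cycle=11 (inject)
  1. router=(5,7) cycle=15 dir=W
  2. router=(4,7) cycle=19 dir=W
  3. router=(3,7) cycle=23 dir=W
  4. router=(2,7) cycle=27 dir=W
  5. router=(2,6) cycle=31 dir=S
  6. router=(2,5) cycle=35 dir=S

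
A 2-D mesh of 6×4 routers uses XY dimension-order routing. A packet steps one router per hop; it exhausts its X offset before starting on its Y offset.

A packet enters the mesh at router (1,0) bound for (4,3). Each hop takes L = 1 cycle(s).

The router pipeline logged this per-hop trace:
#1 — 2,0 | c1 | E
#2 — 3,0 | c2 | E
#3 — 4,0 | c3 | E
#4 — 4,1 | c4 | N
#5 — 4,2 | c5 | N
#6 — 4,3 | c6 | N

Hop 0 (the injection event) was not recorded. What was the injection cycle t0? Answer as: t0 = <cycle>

t0 = 0

Hop 1 reached at cycle 1; hop k is at t0 + k·L.
So t0 = 1 − 1·1 = 0.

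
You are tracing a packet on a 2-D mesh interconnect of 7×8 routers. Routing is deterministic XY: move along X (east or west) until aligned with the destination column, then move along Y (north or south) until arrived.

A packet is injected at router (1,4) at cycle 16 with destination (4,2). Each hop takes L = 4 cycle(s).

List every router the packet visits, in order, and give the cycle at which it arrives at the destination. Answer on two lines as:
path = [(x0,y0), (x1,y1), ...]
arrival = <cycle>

  0. router=(1,4) cycle=16 (inject)
  1. router=(2,4) cycle=20 dir=E
  2. router=(3,4) cycle=24 dir=E
  3. router=(4,4) cycle=28 dir=E
  4. router=(4,3) cycle=32 dir=S
  5. router=(4,2) cycle=36 dir=S

path = [(1,4), (2,4), (3,4), (4,4), (4,3), (4,2)]
arrival = 36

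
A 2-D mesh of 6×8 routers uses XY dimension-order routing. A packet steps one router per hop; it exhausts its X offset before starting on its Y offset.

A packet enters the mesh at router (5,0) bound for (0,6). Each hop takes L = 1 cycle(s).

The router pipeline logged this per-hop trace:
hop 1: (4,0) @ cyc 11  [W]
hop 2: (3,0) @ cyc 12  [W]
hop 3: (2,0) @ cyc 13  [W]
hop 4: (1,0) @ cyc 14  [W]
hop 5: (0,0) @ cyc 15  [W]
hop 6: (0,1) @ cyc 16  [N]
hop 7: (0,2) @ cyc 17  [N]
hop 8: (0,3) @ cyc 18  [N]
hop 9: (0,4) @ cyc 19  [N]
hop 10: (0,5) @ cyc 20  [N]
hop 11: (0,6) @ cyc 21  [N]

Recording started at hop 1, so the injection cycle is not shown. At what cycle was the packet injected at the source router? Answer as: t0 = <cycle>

At hop 1 the cycle is 11; in general cyc_k = t0 + kL.
So t0 = 11 − 1·1 = 10.

t0 = 10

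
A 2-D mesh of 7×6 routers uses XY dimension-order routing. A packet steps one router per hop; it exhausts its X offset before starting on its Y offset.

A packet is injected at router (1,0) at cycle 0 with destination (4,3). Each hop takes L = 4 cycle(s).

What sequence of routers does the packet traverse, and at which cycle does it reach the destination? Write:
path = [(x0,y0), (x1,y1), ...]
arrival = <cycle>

t=0: at (1,0)
t=4: at (2,0) after E
t=8: at (3,0) after E
t=12: at (4,0) after E
t=16: at (4,1) after N
t=20: at (4,2) after N
t=24: at (4,3) after N

path = [(1,0), (2,0), (3,0), (4,0), (4,1), (4,2), (4,3)]
arrival = 24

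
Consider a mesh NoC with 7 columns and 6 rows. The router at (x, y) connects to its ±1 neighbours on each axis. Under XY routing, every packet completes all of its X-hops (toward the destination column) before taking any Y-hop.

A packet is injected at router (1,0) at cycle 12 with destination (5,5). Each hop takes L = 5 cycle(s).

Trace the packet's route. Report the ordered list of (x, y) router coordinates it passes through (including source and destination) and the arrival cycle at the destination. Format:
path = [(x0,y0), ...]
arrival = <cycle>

path = [(1,0), (2,0), (3,0), (4,0), (5,0), (5,1), (5,2), (5,3), (5,4), (5,5)]
arrival = 57

hop 0: (1,0) @ cyc 12
hop 1: (2,0) @ cyc 17  [E]
hop 2: (3,0) @ cyc 22  [E]
hop 3: (4,0) @ cyc 27  [E]
hop 4: (5,0) @ cyc 32  [E]
hop 5: (5,1) @ cyc 37  [N]
hop 6: (5,2) @ cyc 42  [N]
hop 7: (5,3) @ cyc 47  [N]
hop 8: (5,4) @ cyc 52  [N]
hop 9: (5,5) @ cyc 57  [N]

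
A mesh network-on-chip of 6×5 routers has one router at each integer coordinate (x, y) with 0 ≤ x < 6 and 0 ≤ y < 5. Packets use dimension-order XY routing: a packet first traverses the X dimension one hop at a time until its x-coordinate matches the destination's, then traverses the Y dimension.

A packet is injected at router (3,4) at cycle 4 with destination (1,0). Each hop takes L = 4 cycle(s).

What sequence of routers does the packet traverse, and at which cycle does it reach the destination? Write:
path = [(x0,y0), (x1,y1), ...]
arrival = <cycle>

path = [(3,4), (2,4), (1,4), (1,3), (1,2), (1,1), (1,0)]
arrival = 28

t=4: at (3,4)
t=8: at (2,4) after W
t=12: at (1,4) after W
t=16: at (1,3) after S
t=20: at (1,2) after S
t=24: at (1,1) after S
t=28: at (1,0) after S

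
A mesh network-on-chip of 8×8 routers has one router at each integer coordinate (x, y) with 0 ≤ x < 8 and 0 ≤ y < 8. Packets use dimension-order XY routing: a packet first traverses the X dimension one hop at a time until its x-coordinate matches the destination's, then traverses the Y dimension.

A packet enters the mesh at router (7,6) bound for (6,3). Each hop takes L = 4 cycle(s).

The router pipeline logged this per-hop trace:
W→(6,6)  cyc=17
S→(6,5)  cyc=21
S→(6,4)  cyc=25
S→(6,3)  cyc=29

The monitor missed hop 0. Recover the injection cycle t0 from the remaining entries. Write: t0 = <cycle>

t0 = 13

Hop 1 reached at cycle 17; hop k is at t0 + k·L.
Subtract one hop: t0 = 17 − 4 = 13.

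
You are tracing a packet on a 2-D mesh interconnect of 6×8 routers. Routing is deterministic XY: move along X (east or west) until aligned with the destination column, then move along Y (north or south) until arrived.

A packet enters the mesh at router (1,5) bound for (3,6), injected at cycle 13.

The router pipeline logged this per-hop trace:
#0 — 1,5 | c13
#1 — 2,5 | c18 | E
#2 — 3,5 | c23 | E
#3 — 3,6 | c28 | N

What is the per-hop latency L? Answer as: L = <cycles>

L = 5

cyc[1] − cyc[0] = 18 − 13 = 5.
Per-hop latency L = Δcyc = 5.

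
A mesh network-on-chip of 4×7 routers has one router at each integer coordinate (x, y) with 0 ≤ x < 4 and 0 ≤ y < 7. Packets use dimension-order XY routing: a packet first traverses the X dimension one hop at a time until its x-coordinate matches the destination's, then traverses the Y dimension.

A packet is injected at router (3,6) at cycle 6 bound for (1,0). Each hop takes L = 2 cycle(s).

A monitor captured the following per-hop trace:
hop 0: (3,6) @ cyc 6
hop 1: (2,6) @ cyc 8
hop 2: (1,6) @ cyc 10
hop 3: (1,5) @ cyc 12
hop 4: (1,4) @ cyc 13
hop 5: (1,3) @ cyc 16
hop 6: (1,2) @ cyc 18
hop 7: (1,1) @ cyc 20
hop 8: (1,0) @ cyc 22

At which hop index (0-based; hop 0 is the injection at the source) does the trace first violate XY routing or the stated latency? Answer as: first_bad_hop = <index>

[1] (-1,+0) / 2c ⇒ ok
[2] (-1,+0) / 2c ⇒ ok
[3] (+0,-1) / 2c ⇒ ok
[4] (+0,-1) / 1c ⇒ BAD: Δcyc=1≠L

first_bad_hop = 4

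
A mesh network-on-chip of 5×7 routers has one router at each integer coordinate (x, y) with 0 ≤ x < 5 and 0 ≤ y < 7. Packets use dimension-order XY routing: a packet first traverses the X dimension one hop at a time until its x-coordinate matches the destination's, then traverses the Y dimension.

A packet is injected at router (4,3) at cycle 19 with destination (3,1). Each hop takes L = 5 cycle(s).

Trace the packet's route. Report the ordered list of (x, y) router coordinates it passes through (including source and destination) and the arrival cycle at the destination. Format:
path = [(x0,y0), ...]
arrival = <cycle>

[0] x=4 y=3 t=19
[1] x=3 y=3 t=24 →W
[2] x=3 y=2 t=29 →S
[3] x=3 y=1 t=34 →S

path = [(4,3), (3,3), (3,2), (3,1)]
arrival = 34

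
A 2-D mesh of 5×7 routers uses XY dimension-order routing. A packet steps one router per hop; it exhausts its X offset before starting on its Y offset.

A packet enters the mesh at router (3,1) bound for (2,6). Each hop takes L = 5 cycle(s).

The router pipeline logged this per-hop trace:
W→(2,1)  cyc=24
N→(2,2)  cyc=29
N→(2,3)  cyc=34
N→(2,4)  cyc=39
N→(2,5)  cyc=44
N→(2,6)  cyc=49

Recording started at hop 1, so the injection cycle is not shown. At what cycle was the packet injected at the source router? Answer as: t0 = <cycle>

At hop 1 the cycle is 24; in general cyc_k = t0 + kL.
Therefore t0 = 24 − L = 19.

t0 = 19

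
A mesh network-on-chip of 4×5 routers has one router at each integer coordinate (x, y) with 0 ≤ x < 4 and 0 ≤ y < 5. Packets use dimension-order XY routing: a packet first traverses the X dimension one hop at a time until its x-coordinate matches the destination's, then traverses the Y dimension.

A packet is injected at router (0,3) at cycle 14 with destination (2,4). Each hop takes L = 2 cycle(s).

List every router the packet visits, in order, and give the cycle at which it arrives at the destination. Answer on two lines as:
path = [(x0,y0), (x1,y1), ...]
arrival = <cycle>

  0. router=(0,3) cycle=14 (inject)
  1. router=(1,3) cycle=16 dir=E
  2. router=(2,3) cycle=18 dir=E
  3. router=(2,4) cycle=20 dir=N

path = [(0,3), (1,3), (2,3), (2,4)]
arrival = 20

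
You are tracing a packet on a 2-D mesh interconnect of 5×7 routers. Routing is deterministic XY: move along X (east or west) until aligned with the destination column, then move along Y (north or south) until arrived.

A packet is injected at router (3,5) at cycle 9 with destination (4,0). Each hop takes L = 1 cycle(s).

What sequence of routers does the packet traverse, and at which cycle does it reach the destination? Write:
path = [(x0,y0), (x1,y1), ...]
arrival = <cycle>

path = [(3,5), (4,5), (4,4), (4,3), (4,2), (4,1), (4,0)]
arrival = 15

t=9: at (3,5)
t=10: at (4,5) after E
t=11: at (4,4) after S
t=12: at (4,3) after S
t=13: at (4,2) after S
t=14: at (4,1) after S
t=15: at (4,0) after S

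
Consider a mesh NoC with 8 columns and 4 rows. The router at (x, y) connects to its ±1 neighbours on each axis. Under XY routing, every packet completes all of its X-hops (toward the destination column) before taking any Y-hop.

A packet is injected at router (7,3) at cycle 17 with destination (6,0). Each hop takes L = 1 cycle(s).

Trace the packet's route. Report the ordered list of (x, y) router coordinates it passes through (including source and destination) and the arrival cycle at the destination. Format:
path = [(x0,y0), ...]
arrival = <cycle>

path = [(7,3), (6,3), (6,2), (6,1), (6,0)]
arrival = 21

src (7,3)  cyc=17
W→(6,3)  cyc=18
S→(6,2)  cyc=19
S→(6,1)  cyc=20
S→(6,0)  cyc=21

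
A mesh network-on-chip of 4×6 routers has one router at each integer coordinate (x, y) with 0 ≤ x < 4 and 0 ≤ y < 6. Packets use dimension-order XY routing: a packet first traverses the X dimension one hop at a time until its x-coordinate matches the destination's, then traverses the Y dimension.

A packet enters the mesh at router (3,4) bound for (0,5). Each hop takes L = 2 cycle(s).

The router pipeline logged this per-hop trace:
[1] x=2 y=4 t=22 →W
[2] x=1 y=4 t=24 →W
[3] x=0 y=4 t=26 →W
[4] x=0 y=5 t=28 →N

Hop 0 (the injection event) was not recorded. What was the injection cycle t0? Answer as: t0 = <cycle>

t0 = 20

The first recorded entry is hop 1 at cycle 22.
t0 = cyc[1] − L = 22 − 2 = 20.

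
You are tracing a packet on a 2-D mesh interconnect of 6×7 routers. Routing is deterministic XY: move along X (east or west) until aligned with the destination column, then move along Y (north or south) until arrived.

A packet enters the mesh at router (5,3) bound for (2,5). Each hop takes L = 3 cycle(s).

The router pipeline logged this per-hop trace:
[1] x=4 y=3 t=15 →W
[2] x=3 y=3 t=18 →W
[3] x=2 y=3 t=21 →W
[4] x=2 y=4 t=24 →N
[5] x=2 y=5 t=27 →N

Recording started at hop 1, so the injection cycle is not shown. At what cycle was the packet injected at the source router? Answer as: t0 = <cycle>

t0 = 12

Hop 1 reached at cycle 15; hop k is at t0 + k·L.
Therefore t0 = 15 − L = 12.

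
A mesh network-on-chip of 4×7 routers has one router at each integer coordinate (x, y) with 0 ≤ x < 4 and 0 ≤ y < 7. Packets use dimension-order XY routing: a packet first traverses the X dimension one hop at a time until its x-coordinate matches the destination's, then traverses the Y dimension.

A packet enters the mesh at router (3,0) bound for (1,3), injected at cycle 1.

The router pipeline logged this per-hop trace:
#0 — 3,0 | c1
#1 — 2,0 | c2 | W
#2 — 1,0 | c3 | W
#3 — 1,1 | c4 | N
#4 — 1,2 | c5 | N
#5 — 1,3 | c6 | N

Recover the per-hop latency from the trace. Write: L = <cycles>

L = 1

Between hops 0 and 1 the cycle counter advances 2 − 1 = 1.
That increment is L by definition: L = 1.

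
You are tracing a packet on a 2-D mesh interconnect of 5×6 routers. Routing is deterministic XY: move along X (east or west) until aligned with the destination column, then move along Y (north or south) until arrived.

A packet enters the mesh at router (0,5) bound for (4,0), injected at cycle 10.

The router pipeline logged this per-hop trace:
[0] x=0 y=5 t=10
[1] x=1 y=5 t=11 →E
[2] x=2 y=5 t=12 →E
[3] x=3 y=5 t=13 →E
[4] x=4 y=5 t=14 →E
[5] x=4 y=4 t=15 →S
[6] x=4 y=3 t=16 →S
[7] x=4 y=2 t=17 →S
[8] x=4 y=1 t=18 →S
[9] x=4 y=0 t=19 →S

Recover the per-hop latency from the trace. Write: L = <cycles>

From hop 0 (10) to hop 1 (11): +1 cycles.
Per-hop latency L = Δcyc = 1.

L = 1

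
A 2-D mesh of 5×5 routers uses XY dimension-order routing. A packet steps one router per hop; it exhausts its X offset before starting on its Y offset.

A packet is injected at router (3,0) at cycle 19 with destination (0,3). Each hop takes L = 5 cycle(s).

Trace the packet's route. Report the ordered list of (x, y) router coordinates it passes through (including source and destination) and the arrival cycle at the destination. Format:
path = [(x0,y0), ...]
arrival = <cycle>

path = [(3,0), (2,0), (1,0), (0,0), (0,1), (0,2), (0,3)]
arrival = 49

src (3,0)  cyc=19
W→(2,0)  cyc=24
W→(1,0)  cyc=29
W→(0,0)  cyc=34
N→(0,1)  cyc=39
N→(0,2)  cyc=44
N→(0,3)  cyc=49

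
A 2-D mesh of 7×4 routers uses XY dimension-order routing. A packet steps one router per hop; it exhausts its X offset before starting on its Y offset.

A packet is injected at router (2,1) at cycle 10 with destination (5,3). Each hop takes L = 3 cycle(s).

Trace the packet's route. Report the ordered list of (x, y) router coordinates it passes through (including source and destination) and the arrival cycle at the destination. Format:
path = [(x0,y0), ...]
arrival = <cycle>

hop 0: (2,1) @ cyc 10
hop 1: (3,1) @ cyc 13  [E]
hop 2: (4,1) @ cyc 16  [E]
hop 3: (5,1) @ cyc 19  [E]
hop 4: (5,2) @ cyc 22  [N]
hop 5: (5,3) @ cyc 25  [N]

path = [(2,1), (3,1), (4,1), (5,1), (5,2), (5,3)]
arrival = 25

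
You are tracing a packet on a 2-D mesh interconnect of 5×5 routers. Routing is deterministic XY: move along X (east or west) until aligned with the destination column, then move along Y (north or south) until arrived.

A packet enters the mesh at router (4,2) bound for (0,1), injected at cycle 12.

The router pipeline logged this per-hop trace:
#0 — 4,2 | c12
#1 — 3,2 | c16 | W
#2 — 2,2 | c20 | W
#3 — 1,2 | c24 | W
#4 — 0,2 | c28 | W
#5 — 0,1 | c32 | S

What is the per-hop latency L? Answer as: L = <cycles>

L = 4

From hop 0 (12) to hop 1 (16): +4 cycles.
That increment is L by definition: L = 4.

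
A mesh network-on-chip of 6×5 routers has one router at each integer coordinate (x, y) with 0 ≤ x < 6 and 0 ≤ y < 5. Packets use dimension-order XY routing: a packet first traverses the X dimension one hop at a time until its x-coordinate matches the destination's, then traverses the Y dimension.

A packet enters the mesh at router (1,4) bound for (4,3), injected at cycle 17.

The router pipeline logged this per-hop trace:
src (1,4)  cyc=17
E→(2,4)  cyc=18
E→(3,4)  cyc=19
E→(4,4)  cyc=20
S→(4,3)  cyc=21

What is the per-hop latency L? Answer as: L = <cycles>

L = 1

Δcyc across hop 0→1: 18 − 17 = 1.
One hop costs L cycles, so L = 1.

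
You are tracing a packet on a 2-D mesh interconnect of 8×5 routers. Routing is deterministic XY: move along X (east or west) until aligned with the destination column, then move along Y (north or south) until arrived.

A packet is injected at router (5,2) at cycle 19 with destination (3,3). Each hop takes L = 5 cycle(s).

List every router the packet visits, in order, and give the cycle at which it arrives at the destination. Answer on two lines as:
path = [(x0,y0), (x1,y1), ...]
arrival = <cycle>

path = [(5,2), (4,2), (3,2), (3,3)]
arrival = 34

t=19: at (5,2)
t=24: at (4,2) after W
t=29: at (3,2) after W
t=34: at (3,3) after N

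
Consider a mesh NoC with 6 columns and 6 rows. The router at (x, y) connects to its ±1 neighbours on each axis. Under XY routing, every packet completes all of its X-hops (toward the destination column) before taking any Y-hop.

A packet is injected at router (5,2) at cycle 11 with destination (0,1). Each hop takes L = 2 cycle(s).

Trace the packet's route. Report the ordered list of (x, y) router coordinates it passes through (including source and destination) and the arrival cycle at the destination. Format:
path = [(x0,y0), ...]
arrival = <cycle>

[0] x=5 y=2 t=11
[1] x=4 y=2 t=13 →W
[2] x=3 y=2 t=15 →W
[3] x=2 y=2 t=17 →W
[4] x=1 y=2 t=19 →W
[5] x=0 y=2 t=21 →W
[6] x=0 y=1 t=23 →S

path = [(5,2), (4,2), (3,2), (2,2), (1,2), (0,2), (0,1)]
arrival = 23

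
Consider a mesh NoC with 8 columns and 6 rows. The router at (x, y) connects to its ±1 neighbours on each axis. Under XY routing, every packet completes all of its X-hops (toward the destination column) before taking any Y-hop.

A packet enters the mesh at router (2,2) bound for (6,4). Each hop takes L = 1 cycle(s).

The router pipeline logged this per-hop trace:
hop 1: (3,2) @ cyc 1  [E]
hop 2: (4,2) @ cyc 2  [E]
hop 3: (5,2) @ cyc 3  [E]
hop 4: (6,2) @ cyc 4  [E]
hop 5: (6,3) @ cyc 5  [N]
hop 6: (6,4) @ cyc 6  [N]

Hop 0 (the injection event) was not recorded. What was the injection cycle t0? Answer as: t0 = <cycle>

t0 = 0

Hop 1 reached at cycle 1; hop k is at t0 + k·L.
Therefore t0 = 1 − L = 0.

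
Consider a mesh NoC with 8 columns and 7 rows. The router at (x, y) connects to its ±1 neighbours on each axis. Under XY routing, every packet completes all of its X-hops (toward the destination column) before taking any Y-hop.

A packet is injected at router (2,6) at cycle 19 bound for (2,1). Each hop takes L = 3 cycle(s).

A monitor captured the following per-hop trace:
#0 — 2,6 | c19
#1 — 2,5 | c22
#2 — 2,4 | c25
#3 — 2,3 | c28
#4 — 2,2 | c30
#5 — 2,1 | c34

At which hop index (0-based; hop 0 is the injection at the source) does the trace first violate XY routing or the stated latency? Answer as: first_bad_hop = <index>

  1: Δx=+0 Δy=-1 Δt=3 [ok]
  2: Δx=+0 Δy=-1 Δt=3 [ok]
  3: Δx=+0 Δy=-1 Δt=3 [ok]
  4: Δx=+0 Δy=-1 Δt=2 [BAD: Δcyc=2≠L]

first_bad_hop = 4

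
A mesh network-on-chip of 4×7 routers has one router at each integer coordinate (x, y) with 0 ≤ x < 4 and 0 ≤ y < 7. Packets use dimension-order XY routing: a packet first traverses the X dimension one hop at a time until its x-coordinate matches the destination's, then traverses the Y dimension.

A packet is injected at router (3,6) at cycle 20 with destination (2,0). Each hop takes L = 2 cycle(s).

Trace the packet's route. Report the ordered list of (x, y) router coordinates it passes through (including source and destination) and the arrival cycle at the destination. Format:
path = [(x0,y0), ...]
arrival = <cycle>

path = [(3,6), (2,6), (2,5), (2,4), (2,3), (2,2), (2,1), (2,0)]
arrival = 34

  0. router=(3,6) cycle=20 (inject)
  1. router=(2,6) cycle=22 dir=W
  2. router=(2,5) cycle=24 dir=S
  3. router=(2,4) cycle=26 dir=S
  4. router=(2,3) cycle=28 dir=S
  5. router=(2,2) cycle=30 dir=S
  6. router=(2,1) cycle=32 dir=S
  7. router=(2,0) cycle=34 dir=S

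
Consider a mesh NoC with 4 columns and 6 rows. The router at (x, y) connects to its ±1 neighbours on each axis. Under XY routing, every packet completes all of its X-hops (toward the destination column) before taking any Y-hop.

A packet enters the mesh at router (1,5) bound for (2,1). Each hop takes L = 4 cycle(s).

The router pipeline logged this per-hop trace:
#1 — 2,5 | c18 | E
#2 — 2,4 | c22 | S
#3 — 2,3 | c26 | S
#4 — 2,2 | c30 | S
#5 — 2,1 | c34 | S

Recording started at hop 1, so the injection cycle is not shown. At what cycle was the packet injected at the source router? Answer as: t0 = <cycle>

At hop 1 the cycle is 18; in general cyc_k = t0 + kL.
t0 = cyc[1] − L = 18 − 4 = 14.

t0 = 14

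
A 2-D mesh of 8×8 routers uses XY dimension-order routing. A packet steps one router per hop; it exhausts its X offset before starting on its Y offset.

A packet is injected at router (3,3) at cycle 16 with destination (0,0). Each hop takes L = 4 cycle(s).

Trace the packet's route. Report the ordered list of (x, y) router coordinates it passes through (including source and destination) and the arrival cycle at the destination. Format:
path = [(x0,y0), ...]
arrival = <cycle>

path = [(3,3), (2,3), (1,3), (0,3), (0,2), (0,1), (0,0)]
arrival = 40

[0] x=3 y=3 t=16
[1] x=2 y=3 t=20 →W
[2] x=1 y=3 t=24 →W
[3] x=0 y=3 t=28 →W
[4] x=0 y=2 t=32 →S
[5] x=0 y=1 t=36 →S
[6] x=0 y=0 t=40 →S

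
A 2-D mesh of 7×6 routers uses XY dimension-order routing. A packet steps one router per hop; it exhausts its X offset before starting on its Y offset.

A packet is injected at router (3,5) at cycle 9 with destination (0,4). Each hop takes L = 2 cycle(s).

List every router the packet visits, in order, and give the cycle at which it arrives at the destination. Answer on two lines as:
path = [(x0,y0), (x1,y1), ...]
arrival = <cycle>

path = [(3,5), (2,5), (1,5), (0,5), (0,4)]
arrival = 17

[0] x=3 y=5 t=9
[1] x=2 y=5 t=11 →W
[2] x=1 y=5 t=13 →W
[3] x=0 y=5 t=15 →W
[4] x=0 y=4 t=17 →S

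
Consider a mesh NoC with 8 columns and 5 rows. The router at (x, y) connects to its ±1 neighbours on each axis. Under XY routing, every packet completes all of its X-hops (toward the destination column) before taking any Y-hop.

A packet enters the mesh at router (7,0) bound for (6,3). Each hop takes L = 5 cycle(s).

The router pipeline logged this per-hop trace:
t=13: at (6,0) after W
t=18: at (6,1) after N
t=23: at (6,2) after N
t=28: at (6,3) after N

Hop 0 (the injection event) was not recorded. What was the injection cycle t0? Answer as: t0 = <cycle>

At hop 1 the cycle is 13; in general cyc_k = t0 + kL.
t0 = cyc[1] − L = 13 − 5 = 8.

t0 = 8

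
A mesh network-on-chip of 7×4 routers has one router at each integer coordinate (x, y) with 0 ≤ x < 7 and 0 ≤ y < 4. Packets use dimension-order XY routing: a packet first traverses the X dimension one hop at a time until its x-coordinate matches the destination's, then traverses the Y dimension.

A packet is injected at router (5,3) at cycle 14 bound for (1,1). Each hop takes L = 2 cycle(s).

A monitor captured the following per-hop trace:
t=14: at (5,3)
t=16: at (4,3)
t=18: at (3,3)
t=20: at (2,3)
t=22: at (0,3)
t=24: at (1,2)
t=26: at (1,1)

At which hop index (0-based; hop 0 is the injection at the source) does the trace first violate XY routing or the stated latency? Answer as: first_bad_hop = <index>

first_bad_hop = 4

[1] (-1,+0) / 2c ⇒ ok
[2] (-1,+0) / 2c ⇒ ok
[3] (-1,+0) / 2c ⇒ ok
[4] (-2,+0) / 2c ⇒ BAD: non-unit step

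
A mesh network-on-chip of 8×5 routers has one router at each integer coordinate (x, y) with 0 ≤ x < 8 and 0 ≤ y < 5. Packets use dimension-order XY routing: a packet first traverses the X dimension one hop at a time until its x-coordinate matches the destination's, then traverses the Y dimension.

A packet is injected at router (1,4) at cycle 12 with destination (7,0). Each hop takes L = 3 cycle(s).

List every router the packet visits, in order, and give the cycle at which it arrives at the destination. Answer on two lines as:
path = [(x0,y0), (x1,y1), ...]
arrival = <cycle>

path = [(1,4), (2,4), (3,4), (4,4), (5,4), (6,4), (7,4), (7,3), (7,2), (7,1), (7,0)]
arrival = 42

src (1,4)  cyc=12
E→(2,4)  cyc=15
E→(3,4)  cyc=18
E→(4,4)  cyc=21
E→(5,4)  cyc=24
E→(6,4)  cyc=27
E→(7,4)  cyc=30
S→(7,3)  cyc=33
S→(7,2)  cyc=36
S→(7,1)  cyc=39
S→(7,0)  cyc=42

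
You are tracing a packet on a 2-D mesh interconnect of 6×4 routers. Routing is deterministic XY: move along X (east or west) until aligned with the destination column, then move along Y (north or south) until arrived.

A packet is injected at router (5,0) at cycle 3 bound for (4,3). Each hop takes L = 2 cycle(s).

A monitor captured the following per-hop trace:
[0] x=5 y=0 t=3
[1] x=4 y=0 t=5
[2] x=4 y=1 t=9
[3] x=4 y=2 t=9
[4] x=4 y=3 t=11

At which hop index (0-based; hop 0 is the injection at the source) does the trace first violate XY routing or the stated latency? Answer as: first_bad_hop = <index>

first_bad_hop = 2

  1: Δx=-1 Δy=+0 Δt=2 [ok]
  2: Δx=+0 Δy=+1 Δt=4 [BAD: Δcyc=4≠L]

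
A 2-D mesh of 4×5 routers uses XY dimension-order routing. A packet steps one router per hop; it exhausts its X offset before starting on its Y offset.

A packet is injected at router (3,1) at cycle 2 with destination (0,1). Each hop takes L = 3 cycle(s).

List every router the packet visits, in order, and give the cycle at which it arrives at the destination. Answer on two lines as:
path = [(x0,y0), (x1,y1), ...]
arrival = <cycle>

[0] x=3 y=1 t=2
[1] x=2 y=1 t=5 →W
[2] x=1 y=1 t=8 →W
[3] x=0 y=1 t=11 →W

path = [(3,1), (2,1), (1,1), (0,1)]
arrival = 11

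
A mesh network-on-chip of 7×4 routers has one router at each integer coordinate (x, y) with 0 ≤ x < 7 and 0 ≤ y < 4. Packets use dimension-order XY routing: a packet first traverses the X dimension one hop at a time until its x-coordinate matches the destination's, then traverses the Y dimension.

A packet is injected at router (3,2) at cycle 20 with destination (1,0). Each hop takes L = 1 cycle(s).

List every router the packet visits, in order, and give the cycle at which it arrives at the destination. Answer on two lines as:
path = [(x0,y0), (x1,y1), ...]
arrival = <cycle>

path = [(3,2), (2,2), (1,2), (1,1), (1,0)]
arrival = 24

t=20: at (3,2)
t=21: at (2,2) after W
t=22: at (1,2) after W
t=23: at (1,1) after S
t=24: at (1,0) after S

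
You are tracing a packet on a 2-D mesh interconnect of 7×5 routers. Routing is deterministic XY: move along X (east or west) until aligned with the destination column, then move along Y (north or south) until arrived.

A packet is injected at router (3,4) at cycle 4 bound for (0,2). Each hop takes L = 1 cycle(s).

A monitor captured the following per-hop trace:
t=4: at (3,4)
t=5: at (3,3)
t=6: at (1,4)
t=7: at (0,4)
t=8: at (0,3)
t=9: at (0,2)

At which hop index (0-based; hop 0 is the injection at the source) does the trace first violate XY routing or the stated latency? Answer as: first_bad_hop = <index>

first_bad_hop = 1

check 1→ d=(0,-1) cyc+1: BAD: Y-move but x=3≠0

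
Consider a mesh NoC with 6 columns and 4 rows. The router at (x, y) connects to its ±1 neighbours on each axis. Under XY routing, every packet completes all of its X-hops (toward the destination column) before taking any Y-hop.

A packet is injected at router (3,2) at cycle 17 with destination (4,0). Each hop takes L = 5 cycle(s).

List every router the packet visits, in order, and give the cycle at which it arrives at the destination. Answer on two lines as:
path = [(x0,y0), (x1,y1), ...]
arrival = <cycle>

src (3,2)  cyc=17
E→(4,2)  cyc=22
S→(4,1)  cyc=27
S→(4,0)  cyc=32

path = [(3,2), (4,2), (4,1), (4,0)]
arrival = 32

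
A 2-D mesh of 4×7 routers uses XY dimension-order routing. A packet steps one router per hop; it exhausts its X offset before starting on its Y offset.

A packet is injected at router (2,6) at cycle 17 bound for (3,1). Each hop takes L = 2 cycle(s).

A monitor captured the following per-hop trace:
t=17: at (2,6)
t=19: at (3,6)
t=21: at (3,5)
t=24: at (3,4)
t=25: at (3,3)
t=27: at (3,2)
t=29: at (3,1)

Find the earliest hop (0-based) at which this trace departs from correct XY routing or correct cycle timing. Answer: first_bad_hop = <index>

hop 1: step (+1,+0), +2 cyc — ok
hop 2: step (+0,-1), +2 cyc — ok
hop 3: step (+0,-1), +3 cyc — BAD: Δcyc=3≠L

first_bad_hop = 3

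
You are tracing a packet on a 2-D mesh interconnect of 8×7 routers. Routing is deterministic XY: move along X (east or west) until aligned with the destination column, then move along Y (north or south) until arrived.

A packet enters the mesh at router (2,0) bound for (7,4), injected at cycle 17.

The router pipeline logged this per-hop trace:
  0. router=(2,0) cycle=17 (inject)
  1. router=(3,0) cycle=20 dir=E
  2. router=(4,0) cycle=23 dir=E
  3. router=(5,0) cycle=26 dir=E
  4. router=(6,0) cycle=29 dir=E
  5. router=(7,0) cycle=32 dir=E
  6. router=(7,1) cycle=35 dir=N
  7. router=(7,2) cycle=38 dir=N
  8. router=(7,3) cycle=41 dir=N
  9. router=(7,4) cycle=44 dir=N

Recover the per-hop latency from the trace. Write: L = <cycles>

Δcyc across hop 0→1: 20 − 17 = 3.
Each hop adds L, hence L = 3.

L = 3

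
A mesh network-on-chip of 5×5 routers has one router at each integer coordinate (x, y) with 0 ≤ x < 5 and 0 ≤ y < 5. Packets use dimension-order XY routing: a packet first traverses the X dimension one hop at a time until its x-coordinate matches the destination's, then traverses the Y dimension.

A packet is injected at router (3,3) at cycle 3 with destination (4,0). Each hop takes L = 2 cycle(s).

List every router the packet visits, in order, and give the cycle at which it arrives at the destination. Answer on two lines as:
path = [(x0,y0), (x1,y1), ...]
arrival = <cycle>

path = [(3,3), (4,3), (4,2), (4,1), (4,0)]
arrival = 11

  0. router=(3,3) cycle=3 (inject)
  1. router=(4,3) cycle=5 dir=E
  2. router=(4,2) cycle=7 dir=S
  3. router=(4,1) cycle=9 dir=S
  4. router=(4,0) cycle=11 dir=S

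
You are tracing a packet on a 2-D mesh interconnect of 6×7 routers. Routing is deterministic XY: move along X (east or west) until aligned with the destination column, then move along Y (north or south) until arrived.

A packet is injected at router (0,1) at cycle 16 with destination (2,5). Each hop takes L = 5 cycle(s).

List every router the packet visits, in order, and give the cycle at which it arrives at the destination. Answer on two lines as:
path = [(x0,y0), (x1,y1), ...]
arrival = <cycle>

path = [(0,1), (1,1), (2,1), (2,2), (2,3), (2,4), (2,5)]
arrival = 46

src (0,1)  cyc=16
E→(1,1)  cyc=21
E→(2,1)  cyc=26
N→(2,2)  cyc=31
N→(2,3)  cyc=36
N→(2,4)  cyc=41
N→(2,5)  cyc=46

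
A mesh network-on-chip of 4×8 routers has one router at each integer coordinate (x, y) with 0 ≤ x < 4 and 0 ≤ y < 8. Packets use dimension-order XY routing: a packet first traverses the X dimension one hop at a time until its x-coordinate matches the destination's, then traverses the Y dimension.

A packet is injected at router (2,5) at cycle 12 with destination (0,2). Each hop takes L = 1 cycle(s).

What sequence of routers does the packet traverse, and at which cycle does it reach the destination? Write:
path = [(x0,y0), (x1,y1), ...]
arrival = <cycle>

t=12: at (2,5)
t=13: at (1,5) after W
t=14: at (0,5) after W
t=15: at (0,4) after S
t=16: at (0,3) after S
t=17: at (0,2) after S

path = [(2,5), (1,5), (0,5), (0,4), (0,3), (0,2)]
arrival = 17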